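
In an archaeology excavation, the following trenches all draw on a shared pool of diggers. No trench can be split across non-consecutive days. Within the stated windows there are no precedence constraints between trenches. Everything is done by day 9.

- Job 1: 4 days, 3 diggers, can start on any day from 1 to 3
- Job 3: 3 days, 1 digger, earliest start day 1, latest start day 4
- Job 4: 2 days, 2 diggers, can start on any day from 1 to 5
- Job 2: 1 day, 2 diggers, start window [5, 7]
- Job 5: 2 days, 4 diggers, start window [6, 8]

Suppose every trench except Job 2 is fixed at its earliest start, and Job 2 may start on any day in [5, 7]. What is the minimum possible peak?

Job 2@5: d1:6  d2:6  d3:4  d4:3  d5:2  d6:4  d7:4  d8:0  d9:0 → peak 6
Job 2@6: d1:6  d2:6  d3:4  d4:3  d5:0  d6:6  d7:4  d8:0  d9:0 → peak 6
Job 2@7: d1:6  d2:6  d3:4  d4:3  d5:0  d6:4  d7:6  d8:0  d9:0 → peak 6
Best is Job 2@5, peak 6.

6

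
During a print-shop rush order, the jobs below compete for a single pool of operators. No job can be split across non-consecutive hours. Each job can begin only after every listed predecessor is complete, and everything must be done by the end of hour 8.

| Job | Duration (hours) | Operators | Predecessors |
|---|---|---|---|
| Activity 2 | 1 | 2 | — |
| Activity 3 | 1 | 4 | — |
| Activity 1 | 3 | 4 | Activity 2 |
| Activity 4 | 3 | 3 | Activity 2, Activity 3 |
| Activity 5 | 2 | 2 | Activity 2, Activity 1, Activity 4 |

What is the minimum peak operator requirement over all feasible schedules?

7

Schedule Activity 2@1, Activity 3@1, Activity 1@2, Activity 4@2, Activity 5@5: h1:6  h2:7  h3:7  h4:7  h5:2  h6:2  h7:0  h8:0 — peak 7.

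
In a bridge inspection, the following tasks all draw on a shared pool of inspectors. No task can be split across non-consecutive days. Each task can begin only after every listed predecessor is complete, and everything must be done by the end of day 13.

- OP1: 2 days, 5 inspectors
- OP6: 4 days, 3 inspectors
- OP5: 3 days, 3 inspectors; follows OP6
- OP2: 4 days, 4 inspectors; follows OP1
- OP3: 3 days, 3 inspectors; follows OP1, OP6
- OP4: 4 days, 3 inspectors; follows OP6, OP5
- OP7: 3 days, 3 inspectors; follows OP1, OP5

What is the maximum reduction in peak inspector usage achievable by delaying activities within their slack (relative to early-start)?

Early-start peak: d1:8  d2:8  d3:7  d4:7  d5:10  d6:10  d7:6  d8:6  d9:6  d10:6  d11:3  d12:0  d13:0 ⇒ 10.
Leveled (OP1@1, OP6@3, OP5@7, OP2@3, OP3@7, OP4@10, OP7@10): d1:5  d2:5  d3:7  d4:7  d5:7  d6:7  d7:6  d8:6  d9:6  d10:6  d11:6  d12:6  d13:3 ⇒ 7.
Reduction 10 − 7 = 3.

3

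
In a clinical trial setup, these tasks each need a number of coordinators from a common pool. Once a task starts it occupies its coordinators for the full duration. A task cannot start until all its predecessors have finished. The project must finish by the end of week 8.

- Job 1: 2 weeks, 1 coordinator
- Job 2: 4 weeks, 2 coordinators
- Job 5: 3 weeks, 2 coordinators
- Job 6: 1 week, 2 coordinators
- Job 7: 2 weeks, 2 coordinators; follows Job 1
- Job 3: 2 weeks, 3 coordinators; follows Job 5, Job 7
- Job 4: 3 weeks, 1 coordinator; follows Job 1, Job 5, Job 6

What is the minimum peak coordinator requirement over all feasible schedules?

5

Early-start (Job 1@1, Job 2@1, Job 5@1, Job 6@1, Job 7@3, Job 3@5, Job 4@4) gives peak 7: w1:7  w2:5  w3:6  w4:5  w5:4  w6:4  w7:0  w8:0.
Shift Job 6→4, Job 7→5, Job 3→7, Job 4→5.
Schedule Job 1@1, Job 2@1, Job 5@1, Job 6@4, Job 7@5, Job 3@7, Job 4@5: w1:5  w2:5  w3:4  w4:4  w5:3  w6:3  w7:4  w8:3 — peak 5.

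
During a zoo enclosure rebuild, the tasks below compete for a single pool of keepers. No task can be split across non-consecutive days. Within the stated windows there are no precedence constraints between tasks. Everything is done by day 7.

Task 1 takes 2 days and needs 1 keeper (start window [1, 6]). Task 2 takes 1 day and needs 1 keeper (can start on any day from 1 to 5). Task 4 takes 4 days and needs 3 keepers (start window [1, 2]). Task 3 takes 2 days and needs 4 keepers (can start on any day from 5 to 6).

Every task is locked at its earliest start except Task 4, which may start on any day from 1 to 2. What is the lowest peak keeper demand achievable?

5

Task 4@1: d1:5  d2:4  d3:3  d4:3  d5:4  d6:4  d7:0 → peak 5
Task 4@2: d1:2  d2:4  d3:3  d4:3  d5:7  d6:4  d7:0 → peak 7
Best is Task 4@1, peak 5.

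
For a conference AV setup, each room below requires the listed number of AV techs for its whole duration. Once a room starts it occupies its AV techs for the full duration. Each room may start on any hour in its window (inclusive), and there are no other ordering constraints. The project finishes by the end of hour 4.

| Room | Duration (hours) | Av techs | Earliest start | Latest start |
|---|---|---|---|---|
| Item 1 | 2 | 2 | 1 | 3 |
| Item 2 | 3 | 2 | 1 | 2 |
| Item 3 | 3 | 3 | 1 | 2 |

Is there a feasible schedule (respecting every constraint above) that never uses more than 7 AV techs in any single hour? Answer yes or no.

yes

Schedule Item 1@1, Item 2@1, Item 3@1: h1:7  h2:7  h3:5  h4:0 — peak 7 ≤ 7.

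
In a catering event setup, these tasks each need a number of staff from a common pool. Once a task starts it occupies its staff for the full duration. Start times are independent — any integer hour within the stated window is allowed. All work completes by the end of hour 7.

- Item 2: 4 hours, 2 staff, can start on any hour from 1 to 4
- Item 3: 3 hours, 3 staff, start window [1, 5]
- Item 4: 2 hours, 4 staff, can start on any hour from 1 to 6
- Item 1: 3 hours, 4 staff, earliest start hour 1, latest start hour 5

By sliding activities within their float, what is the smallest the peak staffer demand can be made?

Early-start (Item 2@1, Item 3@1, Item 4@1, Item 1@1) gives peak 13: h1:13  h2:13  h3:9  h4:2  h5:0  h6:0  h7:0.
Shift Item 3→3, Item 1→5.
Schedule Item 2@1, Item 3@3, Item 4@1, Item 1@5: h1:6  h2:6  h3:5  h4:5  h5:7  h6:4  h7:4 — peak 7.

7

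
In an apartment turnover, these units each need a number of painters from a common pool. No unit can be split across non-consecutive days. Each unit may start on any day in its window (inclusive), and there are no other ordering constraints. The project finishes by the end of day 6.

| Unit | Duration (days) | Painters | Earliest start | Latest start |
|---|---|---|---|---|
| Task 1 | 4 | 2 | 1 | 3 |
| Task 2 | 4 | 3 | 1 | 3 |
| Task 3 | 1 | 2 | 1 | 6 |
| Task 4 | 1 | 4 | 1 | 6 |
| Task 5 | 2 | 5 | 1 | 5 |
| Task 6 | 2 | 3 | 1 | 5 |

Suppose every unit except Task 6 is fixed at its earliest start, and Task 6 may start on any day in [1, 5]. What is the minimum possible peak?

Task 6@1: d1:19  d2:13  d3:5  d4:5  d5:0  d6:0 → peak 19
Task 6@2: d1:16  d2:13  d3:8  d4:5  d5:0  d6:0 → peak 16
Task 6@3: d1:16  d2:10  d3:8  d4:8  d5:0  d6:0 → peak 16
Task 6@4: d1:16  d2:10  d3:5  d4:8  d5:3  d6:0 → peak 16
Task 6@5: d1:16  d2:10  d3:5  d4:5  d5:3  d6:3 → peak 16
Best is Task 6@2, peak 16.

16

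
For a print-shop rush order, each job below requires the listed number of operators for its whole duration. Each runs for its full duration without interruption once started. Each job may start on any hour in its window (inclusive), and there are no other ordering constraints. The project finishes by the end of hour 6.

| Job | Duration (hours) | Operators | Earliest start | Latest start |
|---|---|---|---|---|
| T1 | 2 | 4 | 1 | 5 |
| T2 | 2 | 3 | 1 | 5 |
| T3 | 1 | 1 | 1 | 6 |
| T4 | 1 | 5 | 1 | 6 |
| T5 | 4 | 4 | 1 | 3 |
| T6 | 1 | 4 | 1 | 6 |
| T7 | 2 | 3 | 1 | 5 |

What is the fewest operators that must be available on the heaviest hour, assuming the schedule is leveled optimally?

Early-start (T1@1, T2@1, T3@1, T4@1, T5@1, T6@1, T7@1) gives peak 24: h1:24  h2:14  h3:4  h4:4  h5:0  h6:0.
Shift T2→3, T3→3, T4→5, T6→6, T7→5.
Schedule T1@1, T2@3, T3@3, T4@5, T5@1, T6@6, T7@5: h1:8  h2:8  h3:8  h4:7  h5:8  h6:7 — peak 8.
Total operator-hours = 46 over 6 hours ⇒ peak ≥ ⌈46/6⌉ = 8, so 8 is optimal.

8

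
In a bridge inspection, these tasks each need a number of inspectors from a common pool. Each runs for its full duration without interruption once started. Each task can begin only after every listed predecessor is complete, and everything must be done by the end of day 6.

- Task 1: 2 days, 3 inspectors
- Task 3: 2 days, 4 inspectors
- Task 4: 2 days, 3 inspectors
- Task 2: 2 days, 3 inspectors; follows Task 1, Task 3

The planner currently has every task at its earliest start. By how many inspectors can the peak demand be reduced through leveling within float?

Early-start peak: d1:10  d2:10  d3:3  d4:3  d5:0  d6:0 ⇒ 10.
Leveled (Task 1@1, Task 3@3, Task 4@1, Task 2@5): d1:6  d2:6  d3:4  d4:4  d5:3  d6:3 ⇒ 6.
Reduction 10 − 6 = 4.

4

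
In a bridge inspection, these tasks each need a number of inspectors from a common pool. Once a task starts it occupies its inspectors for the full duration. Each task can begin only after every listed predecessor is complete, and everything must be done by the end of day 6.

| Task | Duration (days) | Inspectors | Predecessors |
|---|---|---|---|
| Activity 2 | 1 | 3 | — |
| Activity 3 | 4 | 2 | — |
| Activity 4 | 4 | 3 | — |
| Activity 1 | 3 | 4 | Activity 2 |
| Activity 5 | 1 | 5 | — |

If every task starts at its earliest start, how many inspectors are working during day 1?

13

At early start, day 1 has: Activity 2, Activity 3, Activity 4, Activity 5.
Demand: 3 + 2 + 3 + 5 = 13.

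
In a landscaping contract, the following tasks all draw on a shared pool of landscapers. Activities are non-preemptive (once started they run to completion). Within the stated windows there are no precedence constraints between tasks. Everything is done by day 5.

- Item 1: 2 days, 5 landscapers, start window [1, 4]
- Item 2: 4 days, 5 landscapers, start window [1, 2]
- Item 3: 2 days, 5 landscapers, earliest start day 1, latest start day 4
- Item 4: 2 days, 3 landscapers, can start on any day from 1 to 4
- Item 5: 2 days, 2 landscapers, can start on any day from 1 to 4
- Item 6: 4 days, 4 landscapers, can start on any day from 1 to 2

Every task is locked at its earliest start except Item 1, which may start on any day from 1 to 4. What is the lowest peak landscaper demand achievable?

Item 1@1: d1:24  d2:24  d3:9  d4:9  d5:0 → peak 24
Item 1@2: d1:19  d2:24  d3:14  d4:9  d5:0 → peak 24
Item 1@3: d1:19  d2:19  d3:14  d4:14  d5:0 → peak 19
Item 1@4: d1:19  d2:19  d3:9  d4:14  d5:5 → peak 19
Best is Item 1@3, peak 19.

19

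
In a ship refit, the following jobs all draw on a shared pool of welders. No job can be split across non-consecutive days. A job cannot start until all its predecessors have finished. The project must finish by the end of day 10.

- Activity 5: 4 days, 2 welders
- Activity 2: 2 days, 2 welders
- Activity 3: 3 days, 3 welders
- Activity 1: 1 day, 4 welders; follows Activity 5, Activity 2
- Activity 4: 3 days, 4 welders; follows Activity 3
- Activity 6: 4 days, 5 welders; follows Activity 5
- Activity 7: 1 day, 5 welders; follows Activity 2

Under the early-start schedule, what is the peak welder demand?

Early-start schedule: Activity 5@1, Activity 2@1, Activity 3@1, Activity 1@5, Activity 4@4, Activity 6@5, Activity 7@3.
Load per day: day 1: 7, day 2: 7, day 3: 10, day 4: 6, day 5: 13, day 6: 9, day 7: 5, day 8: 5, day 9: 0, day 10: 0.
Peak is 13.

13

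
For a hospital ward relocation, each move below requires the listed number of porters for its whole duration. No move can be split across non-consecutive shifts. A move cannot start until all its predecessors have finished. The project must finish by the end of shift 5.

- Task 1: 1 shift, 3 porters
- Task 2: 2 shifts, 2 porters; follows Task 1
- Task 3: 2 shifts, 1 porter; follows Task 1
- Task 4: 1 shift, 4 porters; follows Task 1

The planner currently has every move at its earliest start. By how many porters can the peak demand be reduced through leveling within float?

Early-start peak: s1:3  s2:7  s3:3  s4:0  s5:0 ⇒ 7.
Leveled (Task 1@1, Task 2@2, Task 3@2, Task 4@4): s1:3  s2:3  s3:3  s4:4  s5:0 ⇒ 4.
Reduction 7 − 4 = 3.

3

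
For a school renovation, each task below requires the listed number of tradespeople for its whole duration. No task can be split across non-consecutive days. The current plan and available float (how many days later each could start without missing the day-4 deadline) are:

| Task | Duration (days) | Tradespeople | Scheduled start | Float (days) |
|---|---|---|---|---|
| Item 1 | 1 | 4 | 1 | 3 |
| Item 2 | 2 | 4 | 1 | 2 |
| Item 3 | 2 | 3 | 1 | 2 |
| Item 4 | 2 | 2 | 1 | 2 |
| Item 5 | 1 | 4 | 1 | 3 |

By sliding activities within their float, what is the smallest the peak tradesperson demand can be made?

Early-start (Item 1@1, Item 2@1, Item 3@1, Item 4@1, Item 5@1) gives peak 17: d1:17  d2:9  d3:0  d4:0.
Shift Item 2→2, Item 4→3, Item 5→4.
Schedule Item 1@1, Item 2@2, Item 3@1, Item 4@3, Item 5@4: d1:7  d2:7  d3:6  d4:6 — peak 7.
Total tradesperson-days = 26 over 4 days ⇒ peak ≥ ⌈26/4⌉ = 7, so 7 is optimal.

7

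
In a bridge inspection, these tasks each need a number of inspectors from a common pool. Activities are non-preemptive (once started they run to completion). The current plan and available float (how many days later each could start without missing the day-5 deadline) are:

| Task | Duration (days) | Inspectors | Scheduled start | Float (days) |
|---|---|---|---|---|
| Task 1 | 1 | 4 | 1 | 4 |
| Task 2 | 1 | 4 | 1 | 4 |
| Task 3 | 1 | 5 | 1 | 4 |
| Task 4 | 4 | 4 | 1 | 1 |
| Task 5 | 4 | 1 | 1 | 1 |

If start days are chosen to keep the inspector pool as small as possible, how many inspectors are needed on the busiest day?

9

Early-start (Task 1@1, Task 2@1, Task 3@1, Task 4@1, Task 5@1) gives peak 18: d1:18  d2:5  d3:5  d4:5  d5:0.
Shift Task 3→5, Task 4→2.
Schedule Task 1@1, Task 2@1, Task 3@5, Task 4@2, Task 5@1: d1:9  d2:5  d3:5  d4:5  d5:9 — peak 9.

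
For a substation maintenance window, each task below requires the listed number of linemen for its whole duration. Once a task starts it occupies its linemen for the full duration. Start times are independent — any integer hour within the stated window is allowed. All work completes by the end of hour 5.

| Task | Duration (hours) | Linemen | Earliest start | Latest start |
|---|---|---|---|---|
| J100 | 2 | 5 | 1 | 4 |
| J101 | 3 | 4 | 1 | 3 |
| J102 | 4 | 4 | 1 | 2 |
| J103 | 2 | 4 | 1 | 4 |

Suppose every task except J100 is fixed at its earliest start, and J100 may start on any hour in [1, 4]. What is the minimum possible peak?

J100@1: h1:17  h2:17  h3:8  h4:4  h5:0 → peak 17
J100@2: h1:12  h2:17  h3:13  h4:4  h5:0 → peak 17
J100@3: h1:12  h2:12  h3:13  h4:9  h5:0 → peak 13
J100@4: h1:12  h2:12  h3:8  h4:9  h5:5 → peak 12
Best is J100@4, peak 12.

12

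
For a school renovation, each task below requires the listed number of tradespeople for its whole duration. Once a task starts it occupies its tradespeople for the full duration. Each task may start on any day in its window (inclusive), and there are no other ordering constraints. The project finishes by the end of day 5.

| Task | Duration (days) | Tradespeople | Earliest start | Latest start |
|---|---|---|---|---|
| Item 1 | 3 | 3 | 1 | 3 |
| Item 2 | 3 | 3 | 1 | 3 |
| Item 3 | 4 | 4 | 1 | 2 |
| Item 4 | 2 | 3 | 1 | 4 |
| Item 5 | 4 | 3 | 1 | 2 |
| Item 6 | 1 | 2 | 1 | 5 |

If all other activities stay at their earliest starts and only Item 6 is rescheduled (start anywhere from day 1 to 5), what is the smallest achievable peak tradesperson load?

Item 6@1: d1:18  d2:16  d3:13  d4:7  d5:0 → peak 18
Item 6@2: d1:16  d2:18  d3:13  d4:7  d5:0 → peak 18
Item 6@3: d1:16  d2:16  d3:15  d4:7  d5:0 → peak 16
Item 6@4: d1:16  d2:16  d3:13  d4:9  d5:0 → peak 16
Item 6@5: d1:16  d2:16  d3:13  d4:7  d5:2 → peak 16
Best is Item 6@3, peak 16.

16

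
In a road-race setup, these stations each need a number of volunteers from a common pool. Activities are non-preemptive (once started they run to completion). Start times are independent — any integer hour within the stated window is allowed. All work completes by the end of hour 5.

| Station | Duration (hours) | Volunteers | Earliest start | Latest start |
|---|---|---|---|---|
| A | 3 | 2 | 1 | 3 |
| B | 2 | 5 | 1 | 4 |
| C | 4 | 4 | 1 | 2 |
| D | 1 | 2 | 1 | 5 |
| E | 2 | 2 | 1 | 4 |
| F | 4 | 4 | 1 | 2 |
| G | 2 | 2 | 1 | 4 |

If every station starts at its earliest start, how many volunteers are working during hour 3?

At early start, hour 3 has: A, C, F.
Demand: 2 + 4 + 4 = 10.

10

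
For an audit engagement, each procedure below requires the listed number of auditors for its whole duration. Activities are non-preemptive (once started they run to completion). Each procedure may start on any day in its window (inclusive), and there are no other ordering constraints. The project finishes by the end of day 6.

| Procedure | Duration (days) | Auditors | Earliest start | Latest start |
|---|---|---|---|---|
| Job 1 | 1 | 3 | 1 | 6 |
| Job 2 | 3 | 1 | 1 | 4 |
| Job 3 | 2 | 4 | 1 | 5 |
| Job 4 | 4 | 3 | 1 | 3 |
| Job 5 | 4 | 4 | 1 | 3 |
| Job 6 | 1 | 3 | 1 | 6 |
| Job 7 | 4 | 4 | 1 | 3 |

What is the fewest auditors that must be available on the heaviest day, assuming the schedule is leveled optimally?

12

Early-start (Job 1@1, Job 2@1, Job 3@1, Job 4@1, Job 5@1, Job 6@1, Job 7@1) gives peak 22: d1:22  d2:16  d3:12  d4:11  d5:0  d6:0.
Shift Job 5→2, Job 6→5, Job 7→3.
Schedule Job 1@1, Job 2@1, Job 3@1, Job 4@1, Job 5@2, Job 6@5, Job 7@3: d1:11  d2:12  d3:12  d4:11  d5:11  d6:4 — peak 12.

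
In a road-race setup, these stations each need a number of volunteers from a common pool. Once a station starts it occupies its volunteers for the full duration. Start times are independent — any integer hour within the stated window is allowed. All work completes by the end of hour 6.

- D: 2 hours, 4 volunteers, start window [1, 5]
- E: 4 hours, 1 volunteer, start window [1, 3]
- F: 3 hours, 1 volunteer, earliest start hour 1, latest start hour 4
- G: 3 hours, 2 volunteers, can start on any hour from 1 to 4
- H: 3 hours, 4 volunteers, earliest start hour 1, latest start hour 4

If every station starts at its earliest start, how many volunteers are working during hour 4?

At early start, hour 4 has: E.
Demand: 1 = 1.

1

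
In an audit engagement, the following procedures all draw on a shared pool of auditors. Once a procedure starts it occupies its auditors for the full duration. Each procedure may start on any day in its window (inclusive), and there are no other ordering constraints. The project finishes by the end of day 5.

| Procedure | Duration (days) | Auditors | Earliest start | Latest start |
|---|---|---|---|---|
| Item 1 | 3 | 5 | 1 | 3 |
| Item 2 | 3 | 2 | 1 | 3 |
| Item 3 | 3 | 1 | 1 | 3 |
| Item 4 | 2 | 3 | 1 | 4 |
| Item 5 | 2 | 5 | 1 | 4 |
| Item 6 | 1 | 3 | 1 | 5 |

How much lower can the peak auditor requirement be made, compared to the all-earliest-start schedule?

Early-start peak: d1:19  d2:16  d3:8  d4:0  d5:0 ⇒ 19.
Leveled (Item 1@1, Item 2@1, Item 3@2, Item 4@4, Item 5@4, Item 6@1): d1:10  d2:8  d3:8  d4:9  d5:8 ⇒ 10.
Reduction 19 − 10 = 9.

9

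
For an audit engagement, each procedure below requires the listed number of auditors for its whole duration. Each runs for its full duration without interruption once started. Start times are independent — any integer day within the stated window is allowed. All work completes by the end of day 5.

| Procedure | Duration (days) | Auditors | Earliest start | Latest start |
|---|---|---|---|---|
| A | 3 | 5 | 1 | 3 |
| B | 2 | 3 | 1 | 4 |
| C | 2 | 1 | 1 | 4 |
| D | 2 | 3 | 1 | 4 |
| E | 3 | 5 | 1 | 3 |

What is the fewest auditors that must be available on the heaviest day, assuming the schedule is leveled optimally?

Early-start (A@1, B@1, C@1, D@1, E@1) gives peak 17: d1:17  d2:17  d3:10  d4:0  d5:0.
Shift D→4, E→3.
Schedule A@1, B@1, C@1, D@4, E@3: d1:9  d2:9  d3:10  d4:8  d5:8 — peak 10.

10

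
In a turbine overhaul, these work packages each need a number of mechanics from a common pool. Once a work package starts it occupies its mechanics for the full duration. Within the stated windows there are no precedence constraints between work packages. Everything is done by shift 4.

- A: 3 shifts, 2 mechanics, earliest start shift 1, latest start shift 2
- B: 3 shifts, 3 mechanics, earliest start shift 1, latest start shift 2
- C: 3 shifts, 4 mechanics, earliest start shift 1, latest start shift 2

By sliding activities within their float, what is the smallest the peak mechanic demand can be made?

9

Schedule A@1, B@1, C@1: s1:9  s2:9  s3:9  s4:0 — peak 9.
No arrangement of the 8 feasible schedules does better.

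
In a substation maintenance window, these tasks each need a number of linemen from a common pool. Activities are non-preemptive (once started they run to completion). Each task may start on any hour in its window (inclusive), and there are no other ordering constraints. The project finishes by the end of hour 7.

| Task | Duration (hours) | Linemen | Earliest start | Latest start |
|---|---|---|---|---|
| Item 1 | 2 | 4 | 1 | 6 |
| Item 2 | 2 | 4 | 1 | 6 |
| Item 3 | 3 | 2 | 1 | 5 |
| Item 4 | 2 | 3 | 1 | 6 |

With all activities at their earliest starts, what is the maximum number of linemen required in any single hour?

Early-start schedule: Item 1@1, Item 2@1, Item 3@1, Item 4@1.
Load per hour: hour 1: 13, hour 2: 13, hour 3: 2, hour 4: 0, hour 5: 0, hour 6: 0, hour 7: 0.
Peak is 13.

13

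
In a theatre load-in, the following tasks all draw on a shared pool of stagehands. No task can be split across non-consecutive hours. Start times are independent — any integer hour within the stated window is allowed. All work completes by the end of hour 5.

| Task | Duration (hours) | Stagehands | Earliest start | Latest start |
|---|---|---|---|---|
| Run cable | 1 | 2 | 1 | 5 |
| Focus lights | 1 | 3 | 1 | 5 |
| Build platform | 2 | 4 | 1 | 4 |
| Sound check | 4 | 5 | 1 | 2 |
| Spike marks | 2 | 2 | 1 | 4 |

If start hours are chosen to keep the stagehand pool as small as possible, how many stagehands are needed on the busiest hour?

9

Early-start (Run cable@1, Focus lights@1, Build platform@1, Sound check@1, Spike marks@1) gives peak 16: h1:16  h2:11  h3:5  h4:5  h5:0.
Shift Sound check→2, Spike marks→3.
Schedule Run cable@1, Focus lights@1, Build platform@1, Sound check@2, Spike marks@3: h1:9  h2:9  h3:7  h4:7  h5:5 — peak 9.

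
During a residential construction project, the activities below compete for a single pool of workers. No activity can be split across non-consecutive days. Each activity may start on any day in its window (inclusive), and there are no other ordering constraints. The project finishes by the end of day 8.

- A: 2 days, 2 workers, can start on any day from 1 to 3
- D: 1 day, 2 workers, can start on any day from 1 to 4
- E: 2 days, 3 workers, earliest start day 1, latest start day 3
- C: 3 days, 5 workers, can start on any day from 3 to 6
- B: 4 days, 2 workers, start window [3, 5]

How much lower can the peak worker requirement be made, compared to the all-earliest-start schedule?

0

Early-start peak: d1:7  d2:5  d3:7  d4:7  d5:7  d6:2  d7:0  d8:0 ⇒ 7.
Leveled (A@1, D@1, E@1, C@3, B@3): d1:7  d2:5  d3:7  d4:7  d5:7  d6:2  d7:0  d8:0 ⇒ 7.
Reduction 7 − 7 = 0.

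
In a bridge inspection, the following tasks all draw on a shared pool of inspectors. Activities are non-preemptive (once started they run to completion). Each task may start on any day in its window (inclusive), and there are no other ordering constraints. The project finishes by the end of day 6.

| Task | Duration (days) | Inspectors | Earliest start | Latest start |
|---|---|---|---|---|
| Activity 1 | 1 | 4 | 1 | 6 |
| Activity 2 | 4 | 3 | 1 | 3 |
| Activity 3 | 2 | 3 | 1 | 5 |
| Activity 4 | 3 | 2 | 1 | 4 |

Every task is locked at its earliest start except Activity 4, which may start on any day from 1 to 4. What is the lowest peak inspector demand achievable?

10

Activity 4@1: d1:12  d2:8  d3:5  d4:3  d5:0  d6:0 → peak 12
Activity 4@2: d1:10  d2:8  d3:5  d4:5  d5:0  d6:0 → peak 10
Activity 4@3: d1:10  d2:6  d3:5  d4:5  d5:2  d6:0 → peak 10
Activity 4@4: d1:10  d2:6  d3:3  d4:5  d5:2  d6:2 → peak 10
Best is Activity 4@2, peak 10.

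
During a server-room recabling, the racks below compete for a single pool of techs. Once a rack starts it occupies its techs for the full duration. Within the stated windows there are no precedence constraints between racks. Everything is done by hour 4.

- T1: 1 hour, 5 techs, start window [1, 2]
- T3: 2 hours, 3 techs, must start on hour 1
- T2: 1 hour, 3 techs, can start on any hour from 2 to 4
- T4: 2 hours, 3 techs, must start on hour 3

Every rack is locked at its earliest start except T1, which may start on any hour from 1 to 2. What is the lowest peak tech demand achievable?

8

T1@1: h1:8  h2:6  h3:3  h4:3 → peak 8
T1@2: h1:3  h2:11  h3:3  h4:3 → peak 11
Best is T1@1, peak 8.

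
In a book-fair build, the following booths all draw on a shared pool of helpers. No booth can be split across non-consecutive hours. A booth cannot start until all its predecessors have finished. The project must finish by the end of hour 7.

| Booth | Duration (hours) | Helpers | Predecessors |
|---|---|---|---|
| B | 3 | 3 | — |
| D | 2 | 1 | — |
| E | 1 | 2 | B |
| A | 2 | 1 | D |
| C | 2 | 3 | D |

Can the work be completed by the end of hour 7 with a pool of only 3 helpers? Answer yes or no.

no

The minimum achievable peak is 4; 3 < 4, so no feasible schedule stays within the cap.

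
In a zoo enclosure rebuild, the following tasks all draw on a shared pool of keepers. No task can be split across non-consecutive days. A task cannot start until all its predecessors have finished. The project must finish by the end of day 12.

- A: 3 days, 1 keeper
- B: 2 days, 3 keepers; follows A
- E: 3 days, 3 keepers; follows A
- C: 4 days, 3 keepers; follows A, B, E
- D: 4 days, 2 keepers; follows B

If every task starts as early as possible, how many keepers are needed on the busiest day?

Early-start schedule: A@1, B@4, E@4, C@7, D@6.
Load per day: day 1: 1, day 2: 1, day 3: 1, day 4: 6, day 5: 6, day 6: 5, day 7: 5, day 8: 5, day 9: 5, day 10: 3, day 11: 0, day 12: 0.
Peak is 6.

6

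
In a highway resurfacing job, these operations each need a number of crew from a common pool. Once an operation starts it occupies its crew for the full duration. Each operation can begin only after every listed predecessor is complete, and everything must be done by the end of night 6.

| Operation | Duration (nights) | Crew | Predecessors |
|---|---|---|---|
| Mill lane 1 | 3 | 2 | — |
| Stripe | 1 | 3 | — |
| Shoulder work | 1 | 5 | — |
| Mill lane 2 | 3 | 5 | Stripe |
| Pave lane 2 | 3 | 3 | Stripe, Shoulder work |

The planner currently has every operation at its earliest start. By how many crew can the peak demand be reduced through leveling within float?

Early-start peak: n1:10  n2:10  n3:10  n4:8  n5:0  n6:0 ⇒ 10.
Leveled (Mill lane 1@1, Stripe@1, Shoulder work@2, Mill lane 2@3, Pave lane 2@4): n1:5  n2:7  n3:7  n4:8  n5:8  n6:3 ⇒ 8.
Reduction 10 − 8 = 2.

2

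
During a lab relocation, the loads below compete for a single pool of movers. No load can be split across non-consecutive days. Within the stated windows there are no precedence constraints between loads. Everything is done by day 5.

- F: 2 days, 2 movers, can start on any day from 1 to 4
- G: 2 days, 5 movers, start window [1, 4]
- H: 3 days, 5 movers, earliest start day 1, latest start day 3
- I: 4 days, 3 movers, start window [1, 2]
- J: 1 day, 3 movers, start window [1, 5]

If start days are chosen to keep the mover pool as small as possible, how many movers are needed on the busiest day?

Early-start (F@1, G@1, H@1, I@1, J@1) gives peak 18: d1:18  d2:15  d3:8  d4:3  d5:0.
Shift H→3, J→5.
Schedule F@1, G@1, H@3, I@1, J@5: d1:10  d2:10  d3:8  d4:8  d5:8 — peak 10.

10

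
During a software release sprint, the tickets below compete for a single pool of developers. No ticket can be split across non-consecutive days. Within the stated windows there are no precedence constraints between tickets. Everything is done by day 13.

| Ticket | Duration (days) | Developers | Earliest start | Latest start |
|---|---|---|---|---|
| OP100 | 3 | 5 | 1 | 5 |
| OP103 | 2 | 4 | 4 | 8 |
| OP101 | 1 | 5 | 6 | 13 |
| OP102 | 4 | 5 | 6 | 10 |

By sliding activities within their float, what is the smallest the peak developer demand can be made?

5

Early-start (OP100@1, OP103@4, OP101@6, OP102@6) gives peak 10: d1:5  d2:5  d3:5  d4:4  d5:4  d6:10  d7:5  d8:5  d9:5  d10:0  d11:0  d12:0  d13:0.
Shift OP102→7.
Schedule OP100@1, OP103@4, OP101@6, OP102@7: d1:5  d2:5  d3:5  d4:4  d5:4  d6:5  d7:5  d8:5  d9:5  d10:5  d11:0  d12:0  d13:0 — peak 5.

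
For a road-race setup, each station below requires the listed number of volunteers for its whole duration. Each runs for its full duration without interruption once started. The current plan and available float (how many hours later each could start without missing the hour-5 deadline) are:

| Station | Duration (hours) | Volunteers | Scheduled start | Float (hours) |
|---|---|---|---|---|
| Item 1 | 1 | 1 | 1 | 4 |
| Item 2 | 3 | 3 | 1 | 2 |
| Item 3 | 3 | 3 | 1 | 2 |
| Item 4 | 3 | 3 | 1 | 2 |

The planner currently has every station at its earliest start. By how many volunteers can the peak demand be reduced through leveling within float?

1

Early-start peak: h1:10  h2:9  h3:9  h4:0  h5:0 ⇒ 10.
Leveled (Item 1@1, Item 2@1, Item 3@1, Item 4@2): h1:7  h2:9  h3:9  h4:3  h5:0 ⇒ 9.
Reduction 10 − 9 = 1.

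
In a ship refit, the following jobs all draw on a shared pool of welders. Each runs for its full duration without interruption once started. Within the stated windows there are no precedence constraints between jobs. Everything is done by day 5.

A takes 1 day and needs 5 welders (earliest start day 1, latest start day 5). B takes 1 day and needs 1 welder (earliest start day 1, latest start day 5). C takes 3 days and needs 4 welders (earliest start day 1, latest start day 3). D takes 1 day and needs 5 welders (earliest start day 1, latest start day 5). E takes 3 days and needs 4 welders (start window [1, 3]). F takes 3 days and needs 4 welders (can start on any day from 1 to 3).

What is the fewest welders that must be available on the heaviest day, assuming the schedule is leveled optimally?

12

Early-start (A@1, B@1, C@1, D@1, E@1, F@1) gives peak 23: d1:23  d2:12  d3:12  d4:0  d5:0.
Shift D→2, E→3, F→3.
Schedule A@1, B@1, C@1, D@2, E@3, F@3: d1:10  d2:9  d3:12  d4:8  d5:8 — peak 12.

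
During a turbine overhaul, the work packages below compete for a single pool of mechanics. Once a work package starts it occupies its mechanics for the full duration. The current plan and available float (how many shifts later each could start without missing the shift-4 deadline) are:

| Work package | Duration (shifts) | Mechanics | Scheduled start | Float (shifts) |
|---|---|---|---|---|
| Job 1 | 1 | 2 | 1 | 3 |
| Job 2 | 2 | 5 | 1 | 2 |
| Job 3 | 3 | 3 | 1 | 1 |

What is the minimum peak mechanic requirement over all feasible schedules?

Early-start (Job 1@1, Job 2@1, Job 3@1) gives peak 10: s1:10  s2:8  s3:3  s4:0.
Shift Job 3→2.
Schedule Job 1@1, Job 2@1, Job 3@2: s1:7  s2:8  s3:3  s4:3 — peak 8.
No arrangement of the 24 feasible schedules does better.

8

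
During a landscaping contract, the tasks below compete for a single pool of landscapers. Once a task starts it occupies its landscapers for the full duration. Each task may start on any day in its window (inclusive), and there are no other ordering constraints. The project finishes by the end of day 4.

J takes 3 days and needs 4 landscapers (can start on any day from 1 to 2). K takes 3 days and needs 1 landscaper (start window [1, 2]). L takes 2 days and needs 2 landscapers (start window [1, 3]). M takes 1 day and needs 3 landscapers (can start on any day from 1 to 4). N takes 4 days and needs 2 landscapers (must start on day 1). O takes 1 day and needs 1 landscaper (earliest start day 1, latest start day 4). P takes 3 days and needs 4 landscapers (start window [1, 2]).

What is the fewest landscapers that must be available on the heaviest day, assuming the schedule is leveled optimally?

13

Early-start (J@1, K@1, L@1, M@1, N@1, O@1, P@1) gives peak 17: d1:17  d2:13  d3:11  d4:2.
Shift P→2.
Schedule J@1, K@1, L@1, M@1, N@1, O@1, P@2: d1:13  d2:13  d3:11  d4:6 — peak 13.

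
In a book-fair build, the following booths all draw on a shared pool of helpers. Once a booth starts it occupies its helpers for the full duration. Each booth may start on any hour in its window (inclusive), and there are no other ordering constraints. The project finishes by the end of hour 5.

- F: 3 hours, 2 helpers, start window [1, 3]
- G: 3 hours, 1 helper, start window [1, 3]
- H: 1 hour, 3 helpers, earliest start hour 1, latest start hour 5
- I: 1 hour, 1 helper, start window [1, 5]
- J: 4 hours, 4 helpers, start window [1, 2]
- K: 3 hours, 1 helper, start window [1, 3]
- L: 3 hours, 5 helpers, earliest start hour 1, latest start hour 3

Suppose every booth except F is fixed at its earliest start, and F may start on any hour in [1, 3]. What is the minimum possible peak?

F@1: h1:17  h2:13  h3:13  h4:4  h5:0 → peak 17
F@2: h1:15  h2:13  h3:13  h4:6  h5:0 → peak 15
F@3: h1:15  h2:11  h3:13  h4:6  h5:2 → peak 15
Best is F@2, peak 15.

15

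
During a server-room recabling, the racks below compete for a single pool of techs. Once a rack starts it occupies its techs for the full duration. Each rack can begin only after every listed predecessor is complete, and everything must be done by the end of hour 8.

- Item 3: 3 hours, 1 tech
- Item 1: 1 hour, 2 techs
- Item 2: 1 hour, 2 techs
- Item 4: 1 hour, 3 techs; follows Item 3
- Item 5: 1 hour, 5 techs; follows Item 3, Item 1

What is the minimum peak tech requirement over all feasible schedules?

5

Early-start (Item 3@1, Item 1@1, Item 2@1, Item 4@4, Item 5@4) gives peak 8: h1:5  h2:1  h3:1  h4:8  h5:0  h6:0  h7:0  h8:0.
Shift Item 5→5.
Schedule Item 3@1, Item 1@1, Item 2@1, Item 4@4, Item 5@5: h1:5  h2:1  h3:1  h4:3  h5:5  h6:0  h7:0  h8:0 — peak 5.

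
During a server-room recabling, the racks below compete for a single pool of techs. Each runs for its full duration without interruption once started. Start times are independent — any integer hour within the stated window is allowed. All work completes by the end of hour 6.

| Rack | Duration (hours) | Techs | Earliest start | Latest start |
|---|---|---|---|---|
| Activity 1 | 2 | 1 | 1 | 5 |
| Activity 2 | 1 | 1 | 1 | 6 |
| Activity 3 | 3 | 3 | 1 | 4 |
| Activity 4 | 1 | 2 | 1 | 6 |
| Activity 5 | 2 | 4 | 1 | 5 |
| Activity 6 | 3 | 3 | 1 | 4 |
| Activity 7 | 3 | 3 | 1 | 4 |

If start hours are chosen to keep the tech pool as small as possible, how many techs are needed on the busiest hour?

7

Early-start (Activity 1@1, Activity 2@1, Activity 3@1, Activity 4@1, Activity 5@1, Activity 6@1, Activity 7@1) gives peak 17: h1:17  h2:14  h3:9  h4:0  h5:0  h6:0.
Shift Activity 5→5, Activity 6→2, Activity 7→4.
Schedule Activity 1@1, Activity 2@1, Activity 3@1, Activity 4@1, Activity 5@5, Activity 6@2, Activity 7@4: h1:7  h2:7  h3:6  h4:6  h5:7  h6:7 — peak 7.
Total tech-hours = 40 over 6 hours ⇒ peak ≥ ⌈40/6⌉ = 7, so 7 is optimal.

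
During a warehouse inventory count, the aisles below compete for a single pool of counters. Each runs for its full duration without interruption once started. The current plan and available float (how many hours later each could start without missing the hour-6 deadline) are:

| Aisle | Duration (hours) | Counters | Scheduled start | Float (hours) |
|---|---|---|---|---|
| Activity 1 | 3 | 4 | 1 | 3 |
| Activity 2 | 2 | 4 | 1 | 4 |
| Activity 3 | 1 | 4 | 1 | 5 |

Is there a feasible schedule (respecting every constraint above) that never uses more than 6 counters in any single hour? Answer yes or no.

yes

Schedule Activity 1@1, Activity 2@4, Activity 3@6: h1:4  h2:4  h3:4  h4:4  h5:4  h6:4 — peak 4 ≤ 6.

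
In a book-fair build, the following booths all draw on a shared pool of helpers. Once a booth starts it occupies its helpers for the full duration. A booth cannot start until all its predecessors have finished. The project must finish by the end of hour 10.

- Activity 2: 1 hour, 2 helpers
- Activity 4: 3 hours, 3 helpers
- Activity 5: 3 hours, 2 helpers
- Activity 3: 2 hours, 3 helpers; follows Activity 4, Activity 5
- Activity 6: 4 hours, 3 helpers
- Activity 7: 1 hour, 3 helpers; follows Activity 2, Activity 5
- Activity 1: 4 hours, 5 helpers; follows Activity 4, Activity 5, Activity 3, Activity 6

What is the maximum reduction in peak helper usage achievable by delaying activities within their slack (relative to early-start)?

2

Early-start peak: h1:10  h2:8  h3:8  h4:9  h5:3  h6:5  h7:5  h8:5  h9:5  h10:0 ⇒ 10.
Leveled (Activity 2@1, Activity 4@1, Activity 5@1, Activity 3@4, Activity 6@2, Activity 7@6, Activity 1@6): h1:7  h2:8  h3:8  h4:6  h5:6  h6:8  h7:5  h8:5  h9:5  h10:0 ⇒ 8.
Reduction 10 − 8 = 2.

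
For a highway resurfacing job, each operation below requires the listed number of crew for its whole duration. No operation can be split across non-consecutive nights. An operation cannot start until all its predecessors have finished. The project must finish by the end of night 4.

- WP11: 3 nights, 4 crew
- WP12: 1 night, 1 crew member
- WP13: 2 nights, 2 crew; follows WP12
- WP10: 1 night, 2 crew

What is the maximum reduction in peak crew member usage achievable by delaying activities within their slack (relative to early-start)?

Early-start peak: n1:7  n2:6  n3:6  n4:0 ⇒ 7.
Leveled (WP11@1, WP12@1, WP13@2, WP10@4): n1:5  n2:6  n3:6  n4:2 ⇒ 6.
Reduction 7 − 6 = 1.

1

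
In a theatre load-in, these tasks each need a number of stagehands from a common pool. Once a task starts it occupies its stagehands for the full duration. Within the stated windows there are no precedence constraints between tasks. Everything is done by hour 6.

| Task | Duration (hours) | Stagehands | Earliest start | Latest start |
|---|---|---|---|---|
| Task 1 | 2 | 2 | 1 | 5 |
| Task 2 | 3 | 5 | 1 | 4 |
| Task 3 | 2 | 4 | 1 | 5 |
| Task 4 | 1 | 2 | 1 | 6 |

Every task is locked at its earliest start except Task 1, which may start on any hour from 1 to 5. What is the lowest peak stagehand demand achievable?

Task 1@1: h1:13  h2:11  h3:5  h4:0  h5:0  h6:0 → peak 13
Task 1@2: h1:11  h2:11  h3:7  h4:0  h5:0  h6:0 → peak 11
Task 1@3: h1:11  h2:9  h3:7  h4:2  h5:0  h6:0 → peak 11
Task 1@4: h1:11  h2:9  h3:5  h4:2  h5:2  h6:0 → peak 11
Task 1@5: h1:11  h2:9  h3:5  h4:0  h5:2  h6:2 → peak 11
Best is Task 1@2, peak 11.

11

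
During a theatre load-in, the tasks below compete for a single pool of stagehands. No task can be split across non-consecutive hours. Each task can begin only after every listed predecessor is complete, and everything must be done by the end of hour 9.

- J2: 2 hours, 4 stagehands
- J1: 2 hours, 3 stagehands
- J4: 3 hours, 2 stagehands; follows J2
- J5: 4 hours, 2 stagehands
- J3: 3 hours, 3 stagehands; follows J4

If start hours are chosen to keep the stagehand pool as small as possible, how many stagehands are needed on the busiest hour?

Early-start (J2@1, J1@1, J4@3, J5@1, J3@6) gives peak 9: h1:9  h2:9  h3:4  h4:4  h5:2  h6:3  h7:3  h8:3  h9:0.
Shift J1→3, J5→5.
Schedule J2@1, J1@3, J4@3, J5@5, J3@6: h1:4  h2:4  h3:5  h4:5  h5:4  h6:5  h7:5  h8:5  h9:0 — peak 5.
Total stagehand-hours = 37 over 9 hours ⇒ peak ≥ ⌈37/9⌉ = 5, so 5 is optimal.

5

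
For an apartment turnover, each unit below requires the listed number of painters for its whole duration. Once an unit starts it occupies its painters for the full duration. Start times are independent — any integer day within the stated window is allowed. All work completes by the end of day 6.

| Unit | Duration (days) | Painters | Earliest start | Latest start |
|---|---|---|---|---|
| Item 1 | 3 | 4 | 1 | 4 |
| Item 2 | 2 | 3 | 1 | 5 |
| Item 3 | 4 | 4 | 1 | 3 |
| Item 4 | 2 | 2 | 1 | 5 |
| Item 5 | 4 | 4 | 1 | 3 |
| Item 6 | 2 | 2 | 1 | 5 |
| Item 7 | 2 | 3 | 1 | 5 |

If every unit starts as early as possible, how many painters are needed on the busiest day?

Early-start schedule: Item 1@1, Item 2@1, Item 3@1, Item 4@1, Item 5@1, Item 6@1, Item 7@1.
Load per day: day 1: 22, day 2: 22, day 3: 12, day 4: 8, day 5: 0, day 6: 0.
Peak is 22.

22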